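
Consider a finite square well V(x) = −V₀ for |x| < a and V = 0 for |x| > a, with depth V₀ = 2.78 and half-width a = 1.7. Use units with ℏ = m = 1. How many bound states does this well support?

N = 3

Define the well-strength parameter z₀ = (a/ℏ)√(2mV₀) = 1.7 × √(2·1·2.78) = 4.009.
A new bound state (alternating even/odd) appears each time z₀ passes a multiple of π/2, so N = ⌊2z₀/π⌋ + 1 = ⌊2.552⌋ + 1 = 3.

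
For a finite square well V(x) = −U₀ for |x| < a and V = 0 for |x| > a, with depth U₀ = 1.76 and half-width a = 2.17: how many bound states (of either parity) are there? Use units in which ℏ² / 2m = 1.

N = 2

The dimensionless depth is z₀ = a√(2mU₀)/ℏ = 2.17 × √(1.760) = 2.879.
A new bound state (alternating even/odd) appears each time z₀ passes a multiple of π/2, so N = ⌊2z₀/π⌋ + 1 = ⌊1.833⌋ + 1 = 2.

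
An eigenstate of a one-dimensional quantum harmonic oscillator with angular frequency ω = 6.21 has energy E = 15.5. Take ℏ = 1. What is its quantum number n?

n = 2

E_n = ℏω(n + ½) ⇒ n = E/(ℏω) − ½ = 15.5/6.21 − 0.5 = 1.996 → n = 2.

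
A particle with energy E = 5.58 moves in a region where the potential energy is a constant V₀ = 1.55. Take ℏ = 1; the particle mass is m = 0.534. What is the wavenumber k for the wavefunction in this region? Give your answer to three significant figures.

With E > V₀ the solution is oscillatory, ψ ∝ e^{±ikx} with k = √(2m(E − V₀))/ℏ.
k = √(2 × 0.534 × 4.03) = 2.075.

k = 2.07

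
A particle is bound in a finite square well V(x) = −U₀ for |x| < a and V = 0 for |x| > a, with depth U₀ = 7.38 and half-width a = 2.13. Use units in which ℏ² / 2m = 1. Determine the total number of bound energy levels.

Define the well-strength parameter z₀ = (a/ℏ)√(2mU₀) = 2.13 × √(2·0.5·7.38) = 5.786.
The even/odd transcendental equations gain one root per π/2 in z₀, giving N = 1 + ⌊2z₀/π⌋ = 1 + ⌊3.684⌋ = 4.

N = 4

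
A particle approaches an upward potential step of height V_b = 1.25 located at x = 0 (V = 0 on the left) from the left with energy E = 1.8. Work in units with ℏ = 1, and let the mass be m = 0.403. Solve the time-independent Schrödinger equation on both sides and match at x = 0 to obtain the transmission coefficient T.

On each side the TISE gives plane waves with k = √(2m(E − V))/ℏ: k₁ = √(2·0.403·1.8) = 1.204, k₂ = √(2·0.403·0.55) = 0.6658.
Matching ψ and ψ′ at x = 0 gives r = (k₁ − k₂)/(k₁ + k₂), so R = r² = 0.08296 and T = 1 − R = 0.9170.

T = 0.917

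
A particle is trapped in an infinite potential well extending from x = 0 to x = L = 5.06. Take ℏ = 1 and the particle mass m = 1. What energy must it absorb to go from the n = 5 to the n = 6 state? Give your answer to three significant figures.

E_n = n²π²ℏ²/(2mL²), so ΔE = (6² − 5²) π²ℏ²/(2mL²).
ΔE = 11 × π² / (2 × 1 × 5.06²) = 2.120.

ΔE = 2.12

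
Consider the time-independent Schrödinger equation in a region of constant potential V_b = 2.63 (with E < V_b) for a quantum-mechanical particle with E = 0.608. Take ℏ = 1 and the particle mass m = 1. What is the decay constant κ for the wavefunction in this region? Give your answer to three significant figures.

Since E < V_b the TISE in this region is ψ'' = κ²ψ with κ = √(2m(V_b − E))/ℏ.
κ = √(2 × 1 × 2.022) = 2.011.

κ = 2.01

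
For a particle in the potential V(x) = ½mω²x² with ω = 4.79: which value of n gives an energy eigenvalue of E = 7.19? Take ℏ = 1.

n = 1

Invert E_n = (n + ½)ℏω: n = E/ℏω − ½ = 1.001, so n = 1.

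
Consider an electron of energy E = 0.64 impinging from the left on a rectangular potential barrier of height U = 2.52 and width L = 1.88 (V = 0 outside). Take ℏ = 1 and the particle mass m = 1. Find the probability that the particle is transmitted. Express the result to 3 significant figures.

T = 0.00207

E < U: inside the barrier ψ ∝ e^{±κx} with κ = √(2m(U − E))/ℏ = 1.939.
κL = 3.645, sinh(κL) = 19.14.
The exact tunnelling result is T⁻¹ = 1 + U² sinh²(κL) / [4E(U − E)] = 484.2, so T = 0.00207.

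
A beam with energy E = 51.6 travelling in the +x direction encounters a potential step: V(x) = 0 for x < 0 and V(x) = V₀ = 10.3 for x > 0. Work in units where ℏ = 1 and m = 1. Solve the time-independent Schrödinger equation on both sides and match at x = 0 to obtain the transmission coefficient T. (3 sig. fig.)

On each side the TISE gives plane waves with k = √(2m(E − V))/ℏ: k₁ = √(2·1·51.6) = 10.16, k₂ = √(2·1·41.3) = 9.088.
Continuity of ψ and ψ′ at the step yields the reflection amplitude r = (k₁ − k₂)/(k₁ + k₂) = 0.05561; thus R = |r|² = 0.003092, T = 0.9969.

T = 0.997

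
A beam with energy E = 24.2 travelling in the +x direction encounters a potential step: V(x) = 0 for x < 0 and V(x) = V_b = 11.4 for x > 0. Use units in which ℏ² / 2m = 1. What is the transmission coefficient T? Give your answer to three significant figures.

T = 0.975

The wavenumbers are k₁ = √(2mE)/ℏ = 4.919 on the left and k₂ = √(2m(E − V_b))/ℏ = 3.578 on the right.
Matching ψ and ψ′ at x = 0 gives r = (k₁ − k₂)/(k₁ + k₂), so R = r² = 0.02493 and T = 1 − R = 0.9751.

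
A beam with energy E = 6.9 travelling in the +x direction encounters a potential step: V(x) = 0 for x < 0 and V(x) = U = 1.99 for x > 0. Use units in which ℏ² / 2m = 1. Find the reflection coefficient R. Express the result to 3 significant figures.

R = 0.00720

The wavenumbers are k₁ = √(2mE)/ℏ = 2.627 on the left and k₂ = √(2m(E − U))/ℏ = 2.216 on the right.
Continuity of ψ and ψ′ at the step yields the reflection amplitude r = (k₁ − k₂)/(k₁ + k₂) = 0.08486; thus R = |r|² = 0.007201, T = 0.9928.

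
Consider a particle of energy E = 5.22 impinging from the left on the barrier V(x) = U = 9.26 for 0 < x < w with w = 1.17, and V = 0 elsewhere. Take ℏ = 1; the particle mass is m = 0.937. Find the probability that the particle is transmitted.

Since E < U the interior solution is evanescent with decay constant κ = √(2m(U − E))/ℏ = 2.752.
κw = 3.219, sinh(κw) = 12.49.
The exact tunnelling result is T⁻¹ = 1 + U² sinh²(κw) / [4E(U − E)] = 159.5, so T = 0.00627.

T = 0.00627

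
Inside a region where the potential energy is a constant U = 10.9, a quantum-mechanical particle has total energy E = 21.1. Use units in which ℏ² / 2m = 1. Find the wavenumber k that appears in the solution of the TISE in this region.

k = 3.19

With E > U the solution is oscillatory, ψ ∝ e^{±ikx} with k = √(2m(E − U))/ℏ.
k = √(2 × 0.5 × 10.2) = 3.194.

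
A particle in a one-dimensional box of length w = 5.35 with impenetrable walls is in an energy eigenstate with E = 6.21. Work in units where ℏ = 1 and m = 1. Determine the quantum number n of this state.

n = 6

From E_n = n²π²ℏ²/(2mw²) invert to n = √(2mw²E)/(πℏ).
n = (5.35/π) × √(2 × 1 × 6.21) = 6.002 → n = 6.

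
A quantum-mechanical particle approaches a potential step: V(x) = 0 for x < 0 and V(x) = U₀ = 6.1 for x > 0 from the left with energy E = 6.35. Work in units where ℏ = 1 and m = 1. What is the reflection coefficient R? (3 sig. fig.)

R = 0.447

The wavenumbers are k₁ = √(2mE)/ℏ = 3.564 on the left and k₂ = √(2m(E − U₀))/ℏ = 0.7071 on the right.
Continuity of ψ and ψ′ at the step yields the reflection amplitude r = (k₁ − k₂)/(k₁ + k₂) = 0.6689; thus R = |r|² = 0.4474, T = 0.5526.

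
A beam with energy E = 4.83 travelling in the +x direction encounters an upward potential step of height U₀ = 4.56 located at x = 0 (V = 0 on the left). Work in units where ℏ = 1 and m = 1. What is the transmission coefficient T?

T = 0.619

The wavenumbers are k₁ = √(2mE)/ℏ = 3.108 on the left and k₂ = √(2m(E − U₀))/ℏ = 0.7348 on the right.
Continuity of ψ and ψ′ at the step yields the reflection amplitude r = (k₁ − k₂)/(k₁ + k₂) = 0.6176; thus R = |r|² = 0.3814, T = 0.6186.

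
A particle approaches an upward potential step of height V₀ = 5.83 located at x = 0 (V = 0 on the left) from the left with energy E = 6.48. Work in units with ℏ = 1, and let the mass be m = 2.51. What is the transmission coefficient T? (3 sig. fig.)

T = 0.731

The wavenumbers are k₁ = √(2mE)/ℏ = 5.703 on the left and k₂ = √(2m(E − V₀))/ℏ = 1.806 on the right.
Continuity of ψ and ψ′ at the step yields the reflection amplitude r = (k₁ − k₂)/(k₁ + k₂) = 0.5189; thus R = |r|² = 0.2693, T = 0.7307.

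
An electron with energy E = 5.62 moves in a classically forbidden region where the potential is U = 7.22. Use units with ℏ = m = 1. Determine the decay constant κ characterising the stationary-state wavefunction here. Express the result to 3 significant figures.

κ = 1.79

Since E < U the TISE in this region is ψ'' = κ²ψ with κ = √(2m(U − E))/ℏ.
κ = √(2 × 1 × 1.6) = 1.789.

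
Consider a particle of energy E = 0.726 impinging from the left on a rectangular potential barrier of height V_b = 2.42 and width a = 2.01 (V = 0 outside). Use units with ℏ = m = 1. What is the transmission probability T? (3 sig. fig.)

T = 0.00205

E < V_b: inside the barrier ψ ∝ e^{±κx} with κ = √(2m(V_b − E))/ℏ = 1.841.
κa = 3.700, sinh(κa) = 20.21.
Matching ψ, ψ′ at both faces gives T = [1 + V_b² sinh²(κa) / (4E(V_b − E))]⁻¹ = 1/487.0 = 0.00205.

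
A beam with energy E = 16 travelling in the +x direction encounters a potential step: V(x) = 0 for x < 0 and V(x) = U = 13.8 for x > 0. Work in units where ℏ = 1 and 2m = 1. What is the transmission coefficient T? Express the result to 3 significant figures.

T = 0.789

On each side the TISE gives plane waves with k = √(2m(E − V))/ℏ: k₁ = √(2·½·16) = 4.000, k₂ = √(2·½·2.2) = 1.483.
Continuity of ψ and ψ′ at the step yields the reflection amplitude r = (k₁ − k₂)/(k₁ + k₂) = 0.4590; thus R = |r|² = 0.2107, T = 0.7893.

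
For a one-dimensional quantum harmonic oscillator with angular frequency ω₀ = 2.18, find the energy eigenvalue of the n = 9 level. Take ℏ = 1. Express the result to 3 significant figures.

E = 20.7

The oscillator eigenvalues are E_n = ℏω₀(n + ½), so E_9 = 2.18 × 9.5 = 20.71.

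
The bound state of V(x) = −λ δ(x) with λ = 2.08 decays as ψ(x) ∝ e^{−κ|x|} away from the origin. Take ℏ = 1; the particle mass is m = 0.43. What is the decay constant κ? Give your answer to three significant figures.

κ = 0.894

Integrating the TISE across x = 0 gives the cusp condition ψ'(0⁺) − ψ'(0⁻) = −(2mλ/ℏ²)ψ(0).
With ψ ∝ e^{−κ|x|} this yields −2κ = −2mλ/ℏ², so κ = mλ/ℏ² = 0.8944.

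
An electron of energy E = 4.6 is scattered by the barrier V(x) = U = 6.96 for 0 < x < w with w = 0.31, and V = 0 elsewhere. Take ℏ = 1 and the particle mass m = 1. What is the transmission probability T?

E < U: inside the barrier ψ ∝ e^{±κx} with κ = √(2m(U − E))/ℏ = 2.173.
κw = 0.6735, sinh(κw) = 0.7256.
Matching ψ, ψ′ at both faces gives T = [1 + U² sinh²(κw) / (4E(U − E))]⁻¹ = 1/1.587 = 0.630.

T = 0.630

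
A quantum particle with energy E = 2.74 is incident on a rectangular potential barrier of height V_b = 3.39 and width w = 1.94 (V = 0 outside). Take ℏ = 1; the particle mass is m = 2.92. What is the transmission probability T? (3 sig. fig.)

T = 0.00129

E < V_b: inside the barrier ψ ∝ e^{±κx} with κ = √(2m(V_b − E))/ℏ = 1.948.
κw = 3.780, sinh(κw) = 21.89.
The exact tunnelling result is T⁻¹ = 1 + V_b² sinh²(κw) / [4E(V_b − E)] = 774.1, so T = 0.00129.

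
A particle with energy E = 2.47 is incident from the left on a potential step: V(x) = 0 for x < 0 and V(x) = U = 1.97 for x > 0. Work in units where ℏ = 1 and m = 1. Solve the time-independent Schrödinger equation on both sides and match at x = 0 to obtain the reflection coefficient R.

On each side the TISE gives plane waves with k = √(2m(E − V))/ℏ: k₁ = √(2·1·2.47) = 2.223, k₂ = √(2·1·0.5) = 1.000.
Matching ψ and ψ′ at x = 0 gives r = (k₁ − k₂)/(k₁ + k₂), so R = r² = 0.1439 and T = 1 − R = 0.8561.

R = 0.144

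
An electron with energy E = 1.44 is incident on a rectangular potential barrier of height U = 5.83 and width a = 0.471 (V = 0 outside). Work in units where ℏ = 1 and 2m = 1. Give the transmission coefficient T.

Since E < U the interior solution is evanescent with decay constant κ = √(2m(U − E))/ℏ = 2.095.
κa = 0.9869, sinh(κa) = 1.155.
The exact tunnelling result is T⁻¹ = 1 + U² sinh²(κa) / [4E(U − E)] = 2.793, so T = 0.358.

T = 0.358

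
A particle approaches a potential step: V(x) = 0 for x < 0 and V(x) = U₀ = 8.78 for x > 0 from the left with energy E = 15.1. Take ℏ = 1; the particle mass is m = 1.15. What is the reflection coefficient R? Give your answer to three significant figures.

R = 0.0460

The wavenumbers are k₁ = √(2mE)/ℏ = 5.893 on the left and k₂ = √(2m(E − U₀))/ℏ = 3.813 on the right.
Matching ψ and ψ′ at x = 0 gives r = (k₁ − k₂)/(k₁ + k₂), so R = r² = 0.04595 and T = 1 − R = 0.9540.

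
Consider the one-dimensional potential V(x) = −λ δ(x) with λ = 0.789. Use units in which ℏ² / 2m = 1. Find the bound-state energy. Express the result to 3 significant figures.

E = -0.156

The bound state is ψ(x) = √κ e^{−κ|x|}. The derivative jump ψ'(0⁺) − ψ'(0⁻) = −(2mλ/ℏ²)ψ(0) fixes κ = mλ/ℏ² = 0.3945.
Then E = −ℏ²κ²/(2m) = −mλ²/(2ℏ²) = -0.1556.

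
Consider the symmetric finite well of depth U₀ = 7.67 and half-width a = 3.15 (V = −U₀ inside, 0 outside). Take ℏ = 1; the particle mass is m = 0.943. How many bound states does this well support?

Define the well-strength parameter z₀ = (a/ℏ)√(2mU₀) = 3.15 × √(2·0.943·7.67) = 11.98.
The even/odd transcendental equations gain one root per π/2 in z₀, giving N = 1 + ⌊2z₀/π⌋ = 1 + ⌊7.627⌋ = 8.

N = 8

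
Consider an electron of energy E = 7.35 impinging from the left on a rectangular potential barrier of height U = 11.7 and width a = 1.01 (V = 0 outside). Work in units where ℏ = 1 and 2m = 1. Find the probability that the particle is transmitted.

E < U: inside the barrier ψ ∝ e^{±κx} with κ = √(2m(U − E))/ℏ = 2.086.
κa = 2.107, sinh(κa) = 4.049.
Matching ψ, ψ′ at both faces gives T = [1 + U² sinh²(κa) / (4E(U − E))]⁻¹ = 1/18.55 = 0.0539.

T = 0.0539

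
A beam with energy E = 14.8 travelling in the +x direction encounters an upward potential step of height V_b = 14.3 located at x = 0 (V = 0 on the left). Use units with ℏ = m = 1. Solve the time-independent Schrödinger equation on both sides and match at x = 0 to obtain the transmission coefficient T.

T = 0.525

On each side the TISE gives plane waves with k = √(2m(E − V))/ℏ: k₁ = √(2·1·14.8) = 5.441, k₂ = √(2·1·0.5) = 1.000.
Matching ψ and ψ′ at x = 0 gives r = (k₁ − k₂)/(k₁ + k₂), so R = r² = 0.4754 and T = 1 − R = 0.5246.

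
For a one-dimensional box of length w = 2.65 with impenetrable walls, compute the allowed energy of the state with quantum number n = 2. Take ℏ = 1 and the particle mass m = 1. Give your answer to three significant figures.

The infinite-well eigenfunctions ψ_n = √(2/w) sin(nπx/w) vanish at both walls, giving E_n = n²π²ℏ²/(2mw²).
E_2 = 2² × π² / (2 × 1 × 2.65²) = 2.811.

E = 2.81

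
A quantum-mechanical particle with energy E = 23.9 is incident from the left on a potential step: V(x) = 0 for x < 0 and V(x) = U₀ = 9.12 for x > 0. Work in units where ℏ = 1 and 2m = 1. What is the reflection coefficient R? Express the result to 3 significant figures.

On each side the TISE gives plane waves with k = √(2m(E − V))/ℏ: k₁ = √(2·½·23.9) = 4.889, k₂ = √(2·½·14.78) = 3.844.
Matching ψ and ψ′ at x = 0 gives r = (k₁ − k₂)/(k₁ + k₂), so R = r² = 0.01430 and T = 1 − R = 0.9857.

R = 0.0143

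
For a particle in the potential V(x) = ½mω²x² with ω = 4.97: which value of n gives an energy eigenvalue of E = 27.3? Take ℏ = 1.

Invert E_n = (n + ½)ℏω: n = E/ℏω − ½ = 4.993, so n = 5.

n = 5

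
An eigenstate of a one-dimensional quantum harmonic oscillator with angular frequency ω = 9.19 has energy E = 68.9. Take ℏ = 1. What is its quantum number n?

E_n = ℏω(n + ½) ⇒ n = E/(ℏω) − ½ = 68.9/9.19 − 0.5 = 6.997 → n = 7.

n = 7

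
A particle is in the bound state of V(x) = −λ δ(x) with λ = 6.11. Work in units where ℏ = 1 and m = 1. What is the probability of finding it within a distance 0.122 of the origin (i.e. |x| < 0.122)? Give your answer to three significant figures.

P = 0.775

The normalised bound state is ψ = √κ e^{−κ|x|} with κ = mλ/ℏ² = 6.110.
P(|x| < d) = ∫_{−d}^{d} κ e^{−2κ|x|} dx = 1 − e^{−2κd} = 1 − e^{−1.491} = 0.7748.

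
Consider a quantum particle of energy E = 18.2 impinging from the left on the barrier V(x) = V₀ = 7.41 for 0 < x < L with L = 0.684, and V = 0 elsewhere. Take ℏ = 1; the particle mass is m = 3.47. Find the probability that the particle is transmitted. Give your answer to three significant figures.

T = 0.991

E > V₀: inside the barrier k₂ = √(2m(E − V₀))/ℏ = 8.653, k₂L = 5.919.
T = [1 + V₀² sin²(k₂L) / (4E(E − V₀))]⁻¹ = 1/1.009 = 0.991.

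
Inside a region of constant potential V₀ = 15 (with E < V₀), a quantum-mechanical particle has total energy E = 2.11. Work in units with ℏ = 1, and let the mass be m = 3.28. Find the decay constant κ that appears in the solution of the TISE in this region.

κ = 9.20

Since E < V₀ the TISE in this region is ψ'' = κ²ψ with κ = √(2m(V₀ − E))/ℏ.
κ = √(2 × 3.28 × 12.89) = 9.196.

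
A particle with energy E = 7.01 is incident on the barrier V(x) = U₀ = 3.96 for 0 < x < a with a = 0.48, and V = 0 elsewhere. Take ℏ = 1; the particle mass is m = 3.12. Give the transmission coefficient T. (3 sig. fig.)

T = 0.879

Above the barrier the interior wavenumber is k₂ = √(2m(E − U₀))/ℏ = 4.363, giving phase k₂a = 2.094.
T = [1 + U₀² sin²(k₂a) / (4E(E − U₀))]⁻¹ = 1/1.138 = 0.879.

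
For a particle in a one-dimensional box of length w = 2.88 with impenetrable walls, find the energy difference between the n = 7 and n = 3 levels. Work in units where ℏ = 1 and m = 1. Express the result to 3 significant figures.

E_n = n²π²ℏ²/(2mw²), so ΔE = (7² − 3²) π²ℏ²/(2mw²).
ΔE = 40 × π² / (2 × 1 × 2.88²) = 23.80.

ΔE = 23.8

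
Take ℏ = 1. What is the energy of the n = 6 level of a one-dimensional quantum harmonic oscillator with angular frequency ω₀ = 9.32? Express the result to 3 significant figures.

The oscillator eigenvalues are E_n = ℏω₀(n + ½), so E_6 = 9.32 × 6.5 = 60.58.

E = 60.6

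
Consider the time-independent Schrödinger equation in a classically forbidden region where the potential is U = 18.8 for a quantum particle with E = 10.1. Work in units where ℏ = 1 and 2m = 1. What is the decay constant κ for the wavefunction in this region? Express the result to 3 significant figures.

Since E < U the TISE in this region is ψ'' = κ²ψ with κ = √(2m(U − E))/ℏ.
κ = √(2 × 0.5 × 8.7) = 2.950.

κ = 2.95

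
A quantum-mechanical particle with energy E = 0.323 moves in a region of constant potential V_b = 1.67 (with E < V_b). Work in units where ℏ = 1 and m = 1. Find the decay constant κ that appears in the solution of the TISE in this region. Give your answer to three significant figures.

Since E < V_b the TISE in this region is ψ'' = κ²ψ with κ = √(2m(V_b − E))/ℏ.
κ = √(2 × 1 × 1.347) = 1.641.

κ = 1.64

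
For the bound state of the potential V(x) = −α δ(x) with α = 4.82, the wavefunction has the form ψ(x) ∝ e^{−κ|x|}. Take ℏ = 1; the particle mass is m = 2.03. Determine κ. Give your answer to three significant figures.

κ = 9.78

Integrating the TISE across x = 0 gives the cusp condition ψ'(0⁺) − ψ'(0⁻) = −(2mα/ℏ²)ψ(0).
With ψ ∝ e^{−κ|x|} this yields −2κ = −2mα/ℏ², so κ = mα/ℏ² = 9.785.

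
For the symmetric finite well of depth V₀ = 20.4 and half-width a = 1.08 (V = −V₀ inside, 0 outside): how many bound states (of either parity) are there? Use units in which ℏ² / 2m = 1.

N = 4

Define the well-strength parameter z₀ = (a/ℏ)√(2mV₀) = 1.08 × √(2·0.5·20.4) = 4.878.
A new bound state (alternating even/odd) appears each time z₀ passes a multiple of π/2, so N = ⌊2z₀/π⌋ + 1 = ⌊3.105⌋ + 1 = 4.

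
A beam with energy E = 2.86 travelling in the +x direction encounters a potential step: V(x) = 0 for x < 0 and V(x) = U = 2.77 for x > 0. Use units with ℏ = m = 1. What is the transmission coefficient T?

On each side the TISE gives plane waves with k = √(2m(E − V))/ℏ: k₁ = √(2·1·2.86) = 2.392, k₂ = √(2·1·0.09) = 0.4243.
Continuity of ψ and ψ′ at the step yields the reflection amplitude r = (k₁ − k₂)/(k₁ + k₂) = 0.6987; thus R = |r|² = 0.4881, T = 0.5119.

T = 0.512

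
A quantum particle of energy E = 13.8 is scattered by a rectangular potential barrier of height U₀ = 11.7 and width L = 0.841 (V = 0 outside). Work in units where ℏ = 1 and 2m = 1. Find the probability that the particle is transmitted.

E > U₀: inside the barrier k₂ = √(2m(E − U₀))/ℏ = 1.449, k₂L = 1.219.
Matching at both interfaces gives T⁻¹ = 1 + U₀² sin²(k₂L) / [4E(E − U₀)] = 2.040, hence T = 0.490.

T = 0.490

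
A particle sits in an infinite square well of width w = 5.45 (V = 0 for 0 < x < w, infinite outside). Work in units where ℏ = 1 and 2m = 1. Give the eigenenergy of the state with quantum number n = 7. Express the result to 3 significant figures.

The infinite-well eigenfunctions ψ_n = √(2/w) sin(nπx/w) vanish at both walls, giving E_n = n²π²ℏ²/(2mw²).
E_7 = 7² × π² / (2 × 0.5 × 5.45²) = 16.28.

E = 16.3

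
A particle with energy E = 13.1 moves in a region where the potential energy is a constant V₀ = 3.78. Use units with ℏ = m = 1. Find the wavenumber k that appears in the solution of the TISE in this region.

With E > V₀ the solution is oscillatory, ψ ∝ e^{±ikx} with k = √(2m(E − V₀))/ℏ.
k = √(2 × 1 × 9.32) = 4.317.

k = 4.32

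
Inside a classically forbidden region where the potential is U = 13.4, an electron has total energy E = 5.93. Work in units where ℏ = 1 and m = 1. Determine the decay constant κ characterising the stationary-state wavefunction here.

Since E < U the TISE in this region is ψ'' = κ²ψ with κ = √(2m(U − E))/ℏ.
κ = √(2 × 1 × 7.47) = 3.865.

κ = 3.87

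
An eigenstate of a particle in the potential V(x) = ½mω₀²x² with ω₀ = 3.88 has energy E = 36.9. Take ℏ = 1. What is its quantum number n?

n = 9

E_n = ℏω₀(n + ½) ⇒ n = E/(ℏω₀) − ½ = 36.9/3.88 − 0.5 = 9.010 → n = 9.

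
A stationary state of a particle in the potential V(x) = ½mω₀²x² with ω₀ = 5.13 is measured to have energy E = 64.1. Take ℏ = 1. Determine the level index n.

E_n = ℏω₀(n + ½) ⇒ n = E/(ℏω₀) − ½ = 64.1/5.13 − 0.5 = 11.995 → n = 12.

n = 12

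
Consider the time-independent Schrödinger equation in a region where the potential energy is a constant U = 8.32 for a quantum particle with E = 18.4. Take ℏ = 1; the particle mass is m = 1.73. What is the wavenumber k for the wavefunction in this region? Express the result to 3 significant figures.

With E > U the solution is oscillatory, ψ ∝ e^{±ikx} with k = √(2m(E − U))/ℏ.
k = √(2 × 1.73 × 10.08) = 5.906.

k = 5.91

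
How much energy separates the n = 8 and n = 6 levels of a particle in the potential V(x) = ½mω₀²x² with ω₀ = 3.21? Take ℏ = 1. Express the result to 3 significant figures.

E_n = ℏω₀(n + ½), so ΔE = (8 − 6) ℏω₀ = 2 × 3.21 = 6.420.

ΔE = 6.42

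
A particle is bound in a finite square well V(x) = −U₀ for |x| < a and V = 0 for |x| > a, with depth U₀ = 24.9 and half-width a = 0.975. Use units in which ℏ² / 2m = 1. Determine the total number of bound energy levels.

N = 4

The dimensionless depth is z₀ = a√(2mU₀)/ℏ = 0.975 × √(24.90) = 4.865.
A new bound state (alternating even/odd) appears each time z₀ passes a multiple of π/2, so N = ⌊2z₀/π⌋ + 1 = ⌊3.097⌋ + 1 = 4.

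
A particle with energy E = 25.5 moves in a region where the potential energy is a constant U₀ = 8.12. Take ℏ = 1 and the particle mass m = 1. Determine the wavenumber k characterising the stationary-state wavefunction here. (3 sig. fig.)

With E > U₀ the solution is oscillatory, ψ ∝ e^{±ikx} with k = √(2m(E − U₀))/ℏ.
k = √(2 × 1 × 17.38) = 5.896.

k = 5.90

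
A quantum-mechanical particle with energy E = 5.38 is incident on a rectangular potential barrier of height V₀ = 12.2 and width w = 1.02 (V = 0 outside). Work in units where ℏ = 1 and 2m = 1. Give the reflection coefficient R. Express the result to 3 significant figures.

E < V₀: inside the barrier ψ ∝ e^{±κx} with κ = √(2m(V₀ − E))/ℏ = 2.612.
κw = 2.664, sinh(κw) = 7.140.
The exact tunnelling result is T⁻¹ = 1 + V₀² sinh²(κw) / [4E(V₀ − E)] = 52.70, so T = 0.0190.
R = 1 − T = 0.981.

R = 0.981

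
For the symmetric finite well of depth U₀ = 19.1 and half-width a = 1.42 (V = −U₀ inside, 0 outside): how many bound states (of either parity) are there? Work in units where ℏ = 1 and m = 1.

N = 6

The dimensionless depth is z₀ = a√(2mU₀)/ℏ = 1.42 × √(38.20) = 8.776.
The even/odd transcendental equations gain one root per π/2 in z₀, giving N = 1 + ⌊2z₀/π⌋ = 1 + ⌊5.587⌋ = 6.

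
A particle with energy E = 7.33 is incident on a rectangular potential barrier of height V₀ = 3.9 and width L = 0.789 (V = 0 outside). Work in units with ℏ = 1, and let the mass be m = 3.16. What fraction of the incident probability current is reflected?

R = 0.0374

E > V₀: inside the barrier k₂ = √(2m(E − V₀))/ℏ = 4.656, k₂L = 3.674.
T = [1 + V₀² sin²(k₂L) / (4E(E − V₀))]⁻¹ = 1/1.039 = 0.963.
R = 1 − T = 0.0374.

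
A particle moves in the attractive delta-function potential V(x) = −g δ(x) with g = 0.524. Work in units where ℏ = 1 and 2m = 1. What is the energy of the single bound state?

E = -0.0686

For x ≠ 0 the bound state is ψ ∝ e^{−κ|x|}; integrating the TISE across the delta gives the cusp condition 2κ = 2mg/ℏ², so κ = 0.2620.
Then E = −ℏ²κ²/(2m) = −mg²/(2ℏ²) = -0.06864.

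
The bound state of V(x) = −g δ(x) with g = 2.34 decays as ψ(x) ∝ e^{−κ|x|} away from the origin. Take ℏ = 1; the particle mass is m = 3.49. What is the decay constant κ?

Integrate −(ℏ²/2m)ψ'' − gδ(x)ψ = Eψ from −ε to +ε: the ψ'' term gives ψ'(0⁺) − ψ'(0⁻) and the δ term gives −(2mg/ℏ²)ψ(0).
With ψ ∝ e^{−κ|x|} this yields −2κ = −2mg/ℏ², so κ = mg/ℏ² = 8.167.

κ = 8.17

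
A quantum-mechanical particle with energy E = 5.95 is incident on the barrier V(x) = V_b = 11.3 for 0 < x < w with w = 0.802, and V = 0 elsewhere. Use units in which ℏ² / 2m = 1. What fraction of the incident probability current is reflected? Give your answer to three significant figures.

Since E < V_b the interior solution is evanescent with decay constant κ = √(2m(V_b − E))/ℏ = 2.313.
κw = 1.855, sinh(κw) = 3.118.
The exact tunnelling result is T⁻¹ = 1 + V_b² sinh²(κw) / [4E(V_b − E)] = 10.75, so T = 0.0930.
R = 1 − T = 0.907.

R = 0.907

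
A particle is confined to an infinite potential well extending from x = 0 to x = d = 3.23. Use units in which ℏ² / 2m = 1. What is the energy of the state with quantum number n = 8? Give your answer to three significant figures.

E = 60.5

Requiring ψ(0) = ψ(d) = 0 quantises k = nπ/d, hence E_n = ℏ²k²/2m = n²π²ℏ²/(2md²).
E_8 = 8² × π² / (2 × 0.5 × 3.23²) = 60.54.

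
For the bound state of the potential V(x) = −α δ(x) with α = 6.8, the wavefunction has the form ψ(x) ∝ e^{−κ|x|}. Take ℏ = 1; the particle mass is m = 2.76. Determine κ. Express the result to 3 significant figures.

κ = 18.8

Integrate −(ℏ²/2m)ψ'' − αδ(x)ψ = Eψ from −ε to +ε: the ψ'' term gives ψ'(0⁺) − ψ'(0⁻) and the δ term gives −(2mα/ℏ²)ψ(0).
With ψ ∝ e^{−κ|x|} this yields −2κ = −2mα/ℏ², so κ = mα/ℏ² = 18.77.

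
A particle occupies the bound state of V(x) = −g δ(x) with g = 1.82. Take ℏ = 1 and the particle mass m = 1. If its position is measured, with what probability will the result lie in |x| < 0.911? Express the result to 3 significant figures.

The normalised bound state is ψ = √κ e^{−κ|x|} with κ = mg/ℏ² = 1.820.
P(|x| < d) = ∫_{−d}^{d} κ e^{−2κ|x|} dx = 1 − e^{−2κd} = 1 − e^{−3.316} = 0.9637.

P = 0.964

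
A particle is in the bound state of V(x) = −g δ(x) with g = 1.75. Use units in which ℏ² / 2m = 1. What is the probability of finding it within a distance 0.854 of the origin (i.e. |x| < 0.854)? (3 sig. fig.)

P = 0.776

The normalised bound state is ψ = √κ e^{−κ|x|} with κ = mg/ℏ² = 0.8750.
P(|x| < d) = ∫_{−d}^{d} κ e^{−2κ|x|} dx = 1 − e^{−2κd} = 1 − e^{−1.495} = 0.7756.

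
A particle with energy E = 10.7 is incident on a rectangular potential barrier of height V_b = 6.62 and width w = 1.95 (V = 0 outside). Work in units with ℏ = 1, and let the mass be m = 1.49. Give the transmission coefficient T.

Above the barrier the interior wavenumber is k₂ = √(2m(E − V_b))/ℏ = 3.487, giving phase k₂w = 6.799.
Matching at both interfaces gives T⁻¹ = 1 + V_b² sin²(k₂w) / [4E(E − V_b)] = 1.061, hence T = 0.942.

T = 0.942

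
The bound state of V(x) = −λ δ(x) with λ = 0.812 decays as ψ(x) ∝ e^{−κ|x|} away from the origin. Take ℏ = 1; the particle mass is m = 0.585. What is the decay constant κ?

Integrate −(ℏ²/2m)ψ'' − λδ(x)ψ = Eψ from −ε to +ε: the ψ'' term gives ψ'(0⁺) − ψ'(0⁻) and the δ term gives −(2mλ/ℏ²)ψ(0).
With ψ ∝ e^{−κ|x|} this yields −2κ = −2mλ/ℏ², so κ = mλ/ℏ² = 0.4750.

κ = 0.475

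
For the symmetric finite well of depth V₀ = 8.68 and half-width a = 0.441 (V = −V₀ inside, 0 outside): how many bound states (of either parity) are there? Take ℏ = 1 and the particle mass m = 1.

Define the well-strength parameter z₀ = (a/ℏ)√(2mV₀) = 0.441 × √(2·1·8.68) = 1.837.
A new bound state (alternating even/odd) appears each time z₀ passes a multiple of π/2, so N = ⌊2z₀/π⌋ + 1 = ⌊1.170⌋ + 1 = 2.

N = 2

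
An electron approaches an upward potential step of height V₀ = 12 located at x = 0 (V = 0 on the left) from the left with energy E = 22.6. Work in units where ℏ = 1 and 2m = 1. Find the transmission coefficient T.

On each side the TISE gives plane waves with k = √(2m(E − V))/ℏ: k₁ = √(2·½·22.6) = 4.754, k₂ = √(2·½·10.6) = 3.256.
Matching ψ and ψ′ at x = 0 gives r = (k₁ − k₂)/(k₁ + k₂), so R = r² = 0.03499 and T = 1 − R = 0.9650.

T = 0.965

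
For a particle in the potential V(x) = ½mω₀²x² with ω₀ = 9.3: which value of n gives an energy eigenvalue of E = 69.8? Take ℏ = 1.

n = 7

E_n = ℏω₀(n + ½) ⇒ n = E/(ℏω₀) − ½ = 69.8/9.3 − 0.5 = 7.005 → n = 7.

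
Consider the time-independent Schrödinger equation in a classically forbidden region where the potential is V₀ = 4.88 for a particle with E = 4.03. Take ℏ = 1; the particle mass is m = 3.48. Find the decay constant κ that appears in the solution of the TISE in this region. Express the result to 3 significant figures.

κ = 2.43

Since E < V₀ the TISE in this region is ψ'' = κ²ψ with κ = √(2m(V₀ − E))/ℏ.
κ = √(2 × 3.48 × 0.85) = 2.432.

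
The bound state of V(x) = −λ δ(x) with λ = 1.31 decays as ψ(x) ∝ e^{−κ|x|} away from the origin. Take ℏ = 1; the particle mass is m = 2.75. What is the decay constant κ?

κ = 3.60

Integrating the TISE across x = 0 gives the cusp condition ψ'(0⁺) − ψ'(0⁻) = −(2mλ/ℏ²)ψ(0).
With ψ ∝ e^{−κ|x|} this yields −2κ = −2mλ/ℏ², so κ = mλ/ℏ² = 3.603.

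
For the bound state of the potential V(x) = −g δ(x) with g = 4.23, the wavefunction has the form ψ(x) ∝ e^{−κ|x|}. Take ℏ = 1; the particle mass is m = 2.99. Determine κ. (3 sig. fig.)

Integrate −(ℏ²/2m)ψ'' − gδ(x)ψ = Eψ from −ε to +ε: the ψ'' term gives ψ'(0⁺) − ψ'(0⁻) and the δ term gives −(2mg/ℏ²)ψ(0).
With ψ ∝ e^{−κ|x|} this yields −2κ = −2mg/ℏ², so κ = mg/ℏ² = 12.65.

κ = 12.6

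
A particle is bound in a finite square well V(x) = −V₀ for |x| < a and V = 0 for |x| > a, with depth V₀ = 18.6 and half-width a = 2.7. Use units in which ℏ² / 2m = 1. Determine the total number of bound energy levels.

N = 8

The dimensionless depth is z₀ = a√(2mV₀)/ℏ = 2.7 × √(18.60) = 11.64.
A new bound state (alternating even/odd) appears each time z₀ passes a multiple of π/2, so N = ⌊2z₀/π⌋ + 1 = ⌊7.413⌋ + 1 = 8.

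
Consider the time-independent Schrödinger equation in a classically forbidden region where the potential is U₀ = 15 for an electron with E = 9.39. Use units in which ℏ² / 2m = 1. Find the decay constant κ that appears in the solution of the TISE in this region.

κ = 2.37

Since E < U₀ the TISE in this region is ψ'' = κ²ψ with κ = √(2m(U₀ − E))/ℏ.
κ = √(2 × 0.5 × 5.61) = 2.369.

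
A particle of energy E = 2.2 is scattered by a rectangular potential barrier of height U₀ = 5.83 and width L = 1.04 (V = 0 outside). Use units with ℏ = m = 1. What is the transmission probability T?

T = 0.0138

E < U₀: inside the barrier ψ ∝ e^{±κx} with κ = √(2m(U₀ − E))/ℏ = 2.694.
κL = 2.802, sinh(κL) = 8.210.
Matching ψ, ψ′ at both faces gives T = [1 + U₀² sinh²(κL) / (4E(U₀ − E))]⁻¹ = 1/72.72 = 0.0138.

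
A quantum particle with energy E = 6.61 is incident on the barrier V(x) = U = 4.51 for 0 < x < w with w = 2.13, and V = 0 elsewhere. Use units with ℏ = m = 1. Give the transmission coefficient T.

T = 0.755

Above the barrier the interior wavenumber is k₂ = √(2m(E − U))/ℏ = 2.049, giving phase k₂w = 4.365.
T = [1 + U² sin²(k₂w) / (4E(E − U))]⁻¹ = 1/1.324 = 0.755.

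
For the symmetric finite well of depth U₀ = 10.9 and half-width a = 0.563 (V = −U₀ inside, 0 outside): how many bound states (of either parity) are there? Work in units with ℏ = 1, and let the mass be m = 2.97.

N = 3

Define the well-strength parameter z₀ = (a/ℏ)√(2mU₀) = 0.563 × √(2·2.97·10.9) = 4.530.
The even/odd transcendental equations gain one root per π/2 in z₀, giving N = 1 + ⌊2z₀/π⌋ = 1 + ⌊2.884⌋ = 3.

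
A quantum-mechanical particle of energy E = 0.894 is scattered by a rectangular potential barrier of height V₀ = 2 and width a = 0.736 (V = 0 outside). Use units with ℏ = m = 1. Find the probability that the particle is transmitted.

E < V₀: inside the barrier ψ ∝ e^{±κx} with κ = √(2m(V₀ − E))/ℏ = 1.487.
κa = 1.095, sinh(κa) = 1.327.
Matching ψ, ψ′ at both faces gives T = [1 + V₀² sinh²(κa) / (4E(V₀ − E))]⁻¹ = 1/2.780 = 0.360.

T = 0.360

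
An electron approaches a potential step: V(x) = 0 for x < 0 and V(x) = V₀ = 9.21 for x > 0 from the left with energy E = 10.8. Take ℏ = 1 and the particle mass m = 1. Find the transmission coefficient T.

T = 0.802

The wavenumbers are k₁ = √(2mE)/ℏ = 4.648 on the left and k₂ = √(2m(E − V₀))/ℏ = 1.783 on the right.
Continuity of ψ and ψ′ at the step yields the reflection amplitude r = (k₁ − k₂)/(k₁ + k₂) = 0.4454; thus R = |r|² = 0.1984, T = 0.8016.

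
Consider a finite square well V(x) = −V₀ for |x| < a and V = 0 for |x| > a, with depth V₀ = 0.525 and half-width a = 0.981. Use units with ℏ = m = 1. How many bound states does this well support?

The dimensionless depth is z₀ = a√(2mV₀)/ℏ = 0.981 × √(1.050) = 1.005.
The even/odd transcendental equations gain one root per π/2 in z₀, giving N = 1 + ⌊2z₀/π⌋ = 1 + ⌊0.6399⌋ = 1.

N = 1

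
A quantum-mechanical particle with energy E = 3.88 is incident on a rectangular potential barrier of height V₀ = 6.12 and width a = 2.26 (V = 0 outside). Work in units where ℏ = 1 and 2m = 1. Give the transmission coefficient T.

T = 0.00427

Since E < V₀ the interior solution is evanescent with decay constant κ = √(2m(V₀ − E))/ℏ = 1.497.
κa = 3.382, sinh(κa) = 14.70.
Matching ψ, ψ′ at both faces gives T = [1 + V₀² sinh²(κa) / (4E(V₀ − E))]⁻¹ = 1/234.0 = 0.00427.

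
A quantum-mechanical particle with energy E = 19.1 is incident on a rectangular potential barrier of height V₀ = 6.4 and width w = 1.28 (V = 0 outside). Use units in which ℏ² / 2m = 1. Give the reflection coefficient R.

E > V₀: inside the barrier k₂ = √(2m(E − V₀))/ℏ = 3.564, k₂w = 4.562.
Matching at both interfaces gives T⁻¹ = 1 + V₀² sin²(k₂w) / [4E(E − V₀)] = 1.041, hence T = 0.960.
R = 1 − T = 0.0396.

R = 0.0396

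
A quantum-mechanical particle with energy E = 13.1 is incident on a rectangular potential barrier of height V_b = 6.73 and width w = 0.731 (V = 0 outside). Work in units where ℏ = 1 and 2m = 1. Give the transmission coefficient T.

Above the barrier the interior wavenumber is k₂ = √(2m(E − V_b))/ℏ = 2.524, giving phase k₂w = 1.845.
Matching at both interfaces gives T⁻¹ = 1 + V_b² sin²(k₂w) / [4E(E − V_b)] = 1.126, hence T = 0.888.

T = 0.888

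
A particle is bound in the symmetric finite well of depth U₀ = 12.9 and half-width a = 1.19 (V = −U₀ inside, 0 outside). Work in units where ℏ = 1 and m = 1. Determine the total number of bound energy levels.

The dimensionless depth is z₀ = a√(2mU₀)/ℏ = 1.19 × √(25.80) = 6.044.
The even/odd transcendental equations gain one root per π/2 in z₀, giving N = 1 + ⌊2z₀/π⌋ = 1 + ⌊3.848⌋ = 4.

N = 4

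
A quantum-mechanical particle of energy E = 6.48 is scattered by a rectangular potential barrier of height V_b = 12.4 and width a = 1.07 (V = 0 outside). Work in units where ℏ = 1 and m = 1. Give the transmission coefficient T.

T = 0.00253

E < V_b: inside the barrier ψ ∝ e^{±κx} with κ = √(2m(V_b − E))/ℏ = 3.441.
κa = 3.682, sinh(κa) = 19.85.
Matching ψ, ψ′ at both faces gives T = [1 + V_b² sinh²(κa) / (4E(V_b − E))]⁻¹ = 1/395.7 = 0.00253.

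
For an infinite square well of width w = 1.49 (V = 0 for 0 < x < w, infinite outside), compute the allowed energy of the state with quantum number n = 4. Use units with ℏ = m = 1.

Requiring ψ(0) = ψ(w) = 0 quantises k = nπ/w, hence E_n = ℏ²k²/2m = n²π²ℏ²/(2mw²).
E_4 = 4² × π² / (2 × 1 × 1.49²) = 35.56.

E = 35.6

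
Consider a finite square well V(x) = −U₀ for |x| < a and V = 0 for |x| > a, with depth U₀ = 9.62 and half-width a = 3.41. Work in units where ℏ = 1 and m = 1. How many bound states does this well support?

N = 10

The dimensionless depth is z₀ = a√(2mU₀)/ℏ = 3.41 × √(19.24) = 14.96.
The even/odd transcendental equations gain one root per π/2 in z₀, giving N = 1 + ⌊2z₀/π⌋ = 1 + ⌊9.522⌋ = 10.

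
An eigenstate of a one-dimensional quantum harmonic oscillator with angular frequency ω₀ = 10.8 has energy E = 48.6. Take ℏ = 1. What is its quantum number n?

n = 4

Invert E_n = (n + ½)ℏω₀: n = E/ℏω₀ − ½ = 4.000, so n = 4.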